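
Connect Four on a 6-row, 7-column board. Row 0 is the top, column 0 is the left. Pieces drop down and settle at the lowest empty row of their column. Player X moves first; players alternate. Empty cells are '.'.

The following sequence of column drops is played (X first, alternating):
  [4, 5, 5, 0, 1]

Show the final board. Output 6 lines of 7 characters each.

Move 1: X drops in col 4, lands at row 5
Move 2: O drops in col 5, lands at row 5
Move 3: X drops in col 5, lands at row 4
Move 4: O drops in col 0, lands at row 5
Move 5: X drops in col 1, lands at row 5

Answer: .......
.......
.......
.......
.....X.
OX..XO.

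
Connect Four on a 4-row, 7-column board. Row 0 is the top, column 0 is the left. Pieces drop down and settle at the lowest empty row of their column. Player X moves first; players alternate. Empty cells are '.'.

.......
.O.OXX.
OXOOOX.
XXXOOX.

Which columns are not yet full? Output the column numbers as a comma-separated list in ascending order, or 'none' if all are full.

Answer: 0,1,2,3,4,5,6

Derivation:
col 0: top cell = '.' → open
col 1: top cell = '.' → open
col 2: top cell = '.' → open
col 3: top cell = '.' → open
col 4: top cell = '.' → open
col 5: top cell = '.' → open
col 6: top cell = '.' → open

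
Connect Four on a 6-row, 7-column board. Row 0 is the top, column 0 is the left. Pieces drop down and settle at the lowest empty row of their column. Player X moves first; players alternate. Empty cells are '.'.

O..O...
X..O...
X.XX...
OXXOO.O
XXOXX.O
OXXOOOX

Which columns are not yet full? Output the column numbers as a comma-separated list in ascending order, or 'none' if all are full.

Answer: 1,2,4,5,6

Derivation:
col 0: top cell = 'O' → FULL
col 1: top cell = '.' → open
col 2: top cell = '.' → open
col 3: top cell = 'O' → FULL
col 4: top cell = '.' → open
col 5: top cell = '.' → open
col 6: top cell = '.' → open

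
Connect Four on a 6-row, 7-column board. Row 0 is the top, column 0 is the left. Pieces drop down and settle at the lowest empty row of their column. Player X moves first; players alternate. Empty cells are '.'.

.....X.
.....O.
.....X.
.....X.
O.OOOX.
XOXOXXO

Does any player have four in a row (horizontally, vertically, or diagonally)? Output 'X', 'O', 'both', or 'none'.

X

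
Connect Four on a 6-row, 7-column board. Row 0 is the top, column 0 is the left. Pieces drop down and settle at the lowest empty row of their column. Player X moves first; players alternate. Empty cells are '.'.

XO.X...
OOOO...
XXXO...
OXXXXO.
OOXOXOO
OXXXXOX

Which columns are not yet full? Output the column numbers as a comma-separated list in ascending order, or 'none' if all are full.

Answer: 2,4,5,6

Derivation:
col 0: top cell = 'X' → FULL
col 1: top cell = 'O' → FULL
col 2: top cell = '.' → open
col 3: top cell = 'X' → FULL
col 4: top cell = '.' → open
col 5: top cell = '.' → open
col 6: top cell = '.' → open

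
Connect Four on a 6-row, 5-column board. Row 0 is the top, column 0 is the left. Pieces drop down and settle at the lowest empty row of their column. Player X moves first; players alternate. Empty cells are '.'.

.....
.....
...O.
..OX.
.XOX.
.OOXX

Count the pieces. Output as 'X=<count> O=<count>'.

X=5 O=5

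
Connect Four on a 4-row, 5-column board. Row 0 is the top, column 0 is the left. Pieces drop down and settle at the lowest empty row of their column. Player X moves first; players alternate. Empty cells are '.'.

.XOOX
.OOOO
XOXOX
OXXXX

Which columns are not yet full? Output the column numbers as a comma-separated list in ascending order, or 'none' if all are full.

Answer: 0

Derivation:
col 0: top cell = '.' → open
col 1: top cell = 'X' → FULL
col 2: top cell = 'O' → FULL
col 3: top cell = 'O' → FULL
col 4: top cell = 'X' → FULL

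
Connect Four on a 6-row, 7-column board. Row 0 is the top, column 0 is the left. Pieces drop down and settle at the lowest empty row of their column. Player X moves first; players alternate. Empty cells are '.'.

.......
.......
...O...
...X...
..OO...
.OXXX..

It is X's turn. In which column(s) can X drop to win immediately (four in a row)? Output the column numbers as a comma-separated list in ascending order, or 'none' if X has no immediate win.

col 0: drop X → no win
col 1: drop X → no win
col 2: drop X → no win
col 3: drop X → no win
col 4: drop X → no win
col 5: drop X → WIN!
col 6: drop X → no win

Answer: 5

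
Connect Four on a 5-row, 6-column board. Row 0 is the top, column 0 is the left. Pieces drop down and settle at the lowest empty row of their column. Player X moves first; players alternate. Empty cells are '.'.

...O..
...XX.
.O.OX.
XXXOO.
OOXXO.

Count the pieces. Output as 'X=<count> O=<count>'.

X=8 O=8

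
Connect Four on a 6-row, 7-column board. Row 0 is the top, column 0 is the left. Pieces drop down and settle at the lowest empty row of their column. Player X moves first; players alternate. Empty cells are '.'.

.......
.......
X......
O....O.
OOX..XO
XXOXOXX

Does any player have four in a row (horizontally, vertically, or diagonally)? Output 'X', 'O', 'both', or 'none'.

none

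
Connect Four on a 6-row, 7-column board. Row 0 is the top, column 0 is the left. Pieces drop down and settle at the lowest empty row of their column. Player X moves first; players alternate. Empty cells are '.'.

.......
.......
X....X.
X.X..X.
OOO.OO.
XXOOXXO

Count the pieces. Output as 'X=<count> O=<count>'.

X=9 O=8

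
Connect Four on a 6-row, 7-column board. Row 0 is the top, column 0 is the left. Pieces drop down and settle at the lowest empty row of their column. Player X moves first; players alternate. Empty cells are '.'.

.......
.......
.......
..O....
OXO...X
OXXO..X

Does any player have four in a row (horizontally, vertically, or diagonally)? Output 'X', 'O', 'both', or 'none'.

none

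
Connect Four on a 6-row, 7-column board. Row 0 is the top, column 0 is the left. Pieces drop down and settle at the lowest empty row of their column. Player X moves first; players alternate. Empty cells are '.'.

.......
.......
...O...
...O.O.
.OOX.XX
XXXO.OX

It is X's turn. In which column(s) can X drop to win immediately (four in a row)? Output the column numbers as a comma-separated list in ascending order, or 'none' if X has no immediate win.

col 0: drop X → no win
col 1: drop X → no win
col 2: drop X → no win
col 3: drop X → no win
col 4: drop X → no win
col 5: drop X → no win
col 6: drop X → no win

Answer: none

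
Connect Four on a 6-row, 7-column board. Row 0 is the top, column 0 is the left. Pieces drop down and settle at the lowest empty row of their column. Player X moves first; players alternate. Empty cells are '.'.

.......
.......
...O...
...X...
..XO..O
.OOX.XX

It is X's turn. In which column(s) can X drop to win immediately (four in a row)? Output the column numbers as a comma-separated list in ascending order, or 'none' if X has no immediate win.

col 0: drop X → no win
col 1: drop X → no win
col 2: drop X → no win
col 3: drop X → no win
col 4: drop X → WIN!
col 5: drop X → no win
col 6: drop X → no win

Answer: 4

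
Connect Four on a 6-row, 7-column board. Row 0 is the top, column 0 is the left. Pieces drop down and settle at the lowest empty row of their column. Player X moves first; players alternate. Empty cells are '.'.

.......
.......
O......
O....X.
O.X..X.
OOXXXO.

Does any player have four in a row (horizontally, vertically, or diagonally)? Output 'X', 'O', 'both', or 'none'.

O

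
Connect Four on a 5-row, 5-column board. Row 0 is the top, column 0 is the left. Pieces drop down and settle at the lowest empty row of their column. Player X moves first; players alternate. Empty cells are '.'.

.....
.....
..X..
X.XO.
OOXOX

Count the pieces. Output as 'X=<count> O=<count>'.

X=5 O=4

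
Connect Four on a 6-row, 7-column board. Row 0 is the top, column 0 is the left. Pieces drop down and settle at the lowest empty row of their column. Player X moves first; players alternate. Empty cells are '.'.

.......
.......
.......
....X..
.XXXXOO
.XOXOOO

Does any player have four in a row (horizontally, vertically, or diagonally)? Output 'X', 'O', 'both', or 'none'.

X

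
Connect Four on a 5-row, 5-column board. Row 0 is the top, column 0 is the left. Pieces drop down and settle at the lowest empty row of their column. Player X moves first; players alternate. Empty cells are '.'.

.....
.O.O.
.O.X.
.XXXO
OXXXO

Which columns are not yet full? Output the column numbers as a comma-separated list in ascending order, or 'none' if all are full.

Answer: 0,1,2,3,4

Derivation:
col 0: top cell = '.' → open
col 1: top cell = '.' → open
col 2: top cell = '.' → open
col 3: top cell = '.' → open
col 4: top cell = '.' → open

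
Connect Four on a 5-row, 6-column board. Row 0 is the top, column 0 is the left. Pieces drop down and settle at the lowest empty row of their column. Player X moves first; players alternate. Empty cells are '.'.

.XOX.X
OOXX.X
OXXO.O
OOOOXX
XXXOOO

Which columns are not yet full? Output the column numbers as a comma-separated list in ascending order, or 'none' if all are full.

Answer: 0,4

Derivation:
col 0: top cell = '.' → open
col 1: top cell = 'X' → FULL
col 2: top cell = 'O' → FULL
col 3: top cell = 'X' → FULL
col 4: top cell = '.' → open
col 5: top cell = 'X' → FULL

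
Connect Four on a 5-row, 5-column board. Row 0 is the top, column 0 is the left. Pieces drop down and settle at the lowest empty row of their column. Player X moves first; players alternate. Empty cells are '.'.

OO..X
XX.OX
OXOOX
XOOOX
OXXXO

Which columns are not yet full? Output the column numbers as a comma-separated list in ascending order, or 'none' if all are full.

Answer: 2,3

Derivation:
col 0: top cell = 'O' → FULL
col 1: top cell = 'O' → FULL
col 2: top cell = '.' → open
col 3: top cell = '.' → open
col 4: top cell = 'X' → FULL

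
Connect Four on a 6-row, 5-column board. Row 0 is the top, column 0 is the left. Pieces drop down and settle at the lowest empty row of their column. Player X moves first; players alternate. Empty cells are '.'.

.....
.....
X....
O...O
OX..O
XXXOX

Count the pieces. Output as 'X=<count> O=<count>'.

X=6 O=5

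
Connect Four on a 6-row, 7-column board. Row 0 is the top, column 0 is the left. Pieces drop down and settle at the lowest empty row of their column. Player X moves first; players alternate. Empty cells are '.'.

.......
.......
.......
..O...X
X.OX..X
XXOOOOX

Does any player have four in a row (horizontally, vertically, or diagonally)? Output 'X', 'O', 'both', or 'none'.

O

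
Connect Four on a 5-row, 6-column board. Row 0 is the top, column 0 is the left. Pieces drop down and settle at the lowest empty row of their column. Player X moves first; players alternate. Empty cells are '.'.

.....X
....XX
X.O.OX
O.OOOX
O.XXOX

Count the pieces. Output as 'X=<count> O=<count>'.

X=9 O=8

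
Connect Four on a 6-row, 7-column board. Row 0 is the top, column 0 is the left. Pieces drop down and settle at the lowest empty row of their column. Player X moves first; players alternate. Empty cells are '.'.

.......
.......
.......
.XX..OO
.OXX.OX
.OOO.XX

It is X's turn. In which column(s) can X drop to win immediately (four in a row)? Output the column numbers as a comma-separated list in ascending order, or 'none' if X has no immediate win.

Answer: none

Derivation:
col 0: drop X → no win
col 1: drop X → no win
col 2: drop X → no win
col 3: drop X → no win
col 4: drop X → no win
col 5: drop X → no win
col 6: drop X → no win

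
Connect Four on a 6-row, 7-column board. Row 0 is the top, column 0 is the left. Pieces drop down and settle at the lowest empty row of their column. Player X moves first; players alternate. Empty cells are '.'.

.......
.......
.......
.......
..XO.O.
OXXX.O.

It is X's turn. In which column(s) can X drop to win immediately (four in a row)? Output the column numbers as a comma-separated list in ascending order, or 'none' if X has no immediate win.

Answer: 4

Derivation:
col 0: drop X → no win
col 1: drop X → no win
col 2: drop X → no win
col 3: drop X → no win
col 4: drop X → WIN!
col 5: drop X → no win
col 6: drop X → no win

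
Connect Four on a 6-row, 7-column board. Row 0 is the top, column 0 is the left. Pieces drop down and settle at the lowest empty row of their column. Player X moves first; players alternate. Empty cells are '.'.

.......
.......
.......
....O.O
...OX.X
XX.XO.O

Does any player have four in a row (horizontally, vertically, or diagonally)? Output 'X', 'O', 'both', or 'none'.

none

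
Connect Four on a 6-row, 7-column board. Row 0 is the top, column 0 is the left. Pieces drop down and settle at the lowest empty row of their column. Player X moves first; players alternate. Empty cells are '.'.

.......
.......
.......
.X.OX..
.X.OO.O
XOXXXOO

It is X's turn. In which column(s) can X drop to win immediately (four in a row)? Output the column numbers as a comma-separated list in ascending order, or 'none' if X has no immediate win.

Answer: none

Derivation:
col 0: drop X → no win
col 1: drop X → no win
col 2: drop X → no win
col 3: drop X → no win
col 4: drop X → no win
col 5: drop X → no win
col 6: drop X → no win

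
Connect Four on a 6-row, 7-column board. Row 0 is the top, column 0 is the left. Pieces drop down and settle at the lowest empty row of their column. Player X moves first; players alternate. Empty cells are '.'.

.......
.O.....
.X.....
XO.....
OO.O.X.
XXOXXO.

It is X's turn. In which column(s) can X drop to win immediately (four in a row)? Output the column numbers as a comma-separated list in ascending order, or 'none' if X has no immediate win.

Answer: none

Derivation:
col 0: drop X → no win
col 1: drop X → no win
col 2: drop X → no win
col 3: drop X → no win
col 4: drop X → no win
col 5: drop X → no win
col 6: drop X → no win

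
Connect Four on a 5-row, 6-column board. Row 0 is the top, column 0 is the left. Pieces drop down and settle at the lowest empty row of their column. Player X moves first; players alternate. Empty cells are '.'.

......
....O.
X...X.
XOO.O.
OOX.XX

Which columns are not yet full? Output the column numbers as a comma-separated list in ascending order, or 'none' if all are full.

Answer: 0,1,2,3,4,5

Derivation:
col 0: top cell = '.' → open
col 1: top cell = '.' → open
col 2: top cell = '.' → open
col 3: top cell = '.' → open
col 4: top cell = '.' → open
col 5: top cell = '.' → open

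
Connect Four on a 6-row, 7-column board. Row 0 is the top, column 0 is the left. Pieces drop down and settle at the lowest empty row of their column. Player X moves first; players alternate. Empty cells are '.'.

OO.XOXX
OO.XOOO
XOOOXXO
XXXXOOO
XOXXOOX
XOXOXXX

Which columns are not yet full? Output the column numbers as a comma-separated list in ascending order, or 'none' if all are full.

Answer: 2

Derivation:
col 0: top cell = 'O' → FULL
col 1: top cell = 'O' → FULL
col 2: top cell = '.' → open
col 3: top cell = 'X' → FULL
col 4: top cell = 'O' → FULL
col 5: top cell = 'X' → FULL
col 6: top cell = 'X' → FULL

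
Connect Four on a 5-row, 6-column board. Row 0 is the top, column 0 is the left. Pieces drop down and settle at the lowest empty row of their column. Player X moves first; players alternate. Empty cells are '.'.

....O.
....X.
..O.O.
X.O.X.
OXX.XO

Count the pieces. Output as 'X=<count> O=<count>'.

X=6 O=6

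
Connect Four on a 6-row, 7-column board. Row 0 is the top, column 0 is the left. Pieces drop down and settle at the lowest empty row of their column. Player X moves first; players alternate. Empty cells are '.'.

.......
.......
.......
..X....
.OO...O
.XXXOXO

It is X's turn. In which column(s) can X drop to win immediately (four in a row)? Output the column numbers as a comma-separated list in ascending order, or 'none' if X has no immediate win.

col 0: drop X → WIN!
col 1: drop X → no win
col 2: drop X → no win
col 3: drop X → no win
col 4: drop X → no win
col 5: drop X → no win
col 6: drop X → no win

Answer: 0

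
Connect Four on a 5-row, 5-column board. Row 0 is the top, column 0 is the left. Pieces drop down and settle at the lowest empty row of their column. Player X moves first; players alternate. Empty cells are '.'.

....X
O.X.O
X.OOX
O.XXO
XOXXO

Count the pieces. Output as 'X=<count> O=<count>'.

X=9 O=8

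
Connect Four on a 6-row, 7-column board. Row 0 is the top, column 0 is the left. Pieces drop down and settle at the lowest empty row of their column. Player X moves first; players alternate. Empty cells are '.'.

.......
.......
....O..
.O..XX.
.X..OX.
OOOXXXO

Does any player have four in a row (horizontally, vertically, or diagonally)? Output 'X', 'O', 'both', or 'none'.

none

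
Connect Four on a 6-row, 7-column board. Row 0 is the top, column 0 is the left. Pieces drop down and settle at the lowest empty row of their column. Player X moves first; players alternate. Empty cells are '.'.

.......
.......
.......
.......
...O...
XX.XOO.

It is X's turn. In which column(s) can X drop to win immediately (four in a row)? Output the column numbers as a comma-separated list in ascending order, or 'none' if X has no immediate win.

Answer: 2

Derivation:
col 0: drop X → no win
col 1: drop X → no win
col 2: drop X → WIN!
col 3: drop X → no win
col 4: drop X → no win
col 5: drop X → no win
col 6: drop X → no win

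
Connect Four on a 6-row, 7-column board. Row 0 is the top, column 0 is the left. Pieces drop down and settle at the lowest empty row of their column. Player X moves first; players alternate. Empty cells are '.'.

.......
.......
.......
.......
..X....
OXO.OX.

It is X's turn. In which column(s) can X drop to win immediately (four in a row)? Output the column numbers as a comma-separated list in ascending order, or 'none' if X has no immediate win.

col 0: drop X → no win
col 1: drop X → no win
col 2: drop X → no win
col 3: drop X → no win
col 4: drop X → no win
col 5: drop X → no win
col 6: drop X → no win

Answer: none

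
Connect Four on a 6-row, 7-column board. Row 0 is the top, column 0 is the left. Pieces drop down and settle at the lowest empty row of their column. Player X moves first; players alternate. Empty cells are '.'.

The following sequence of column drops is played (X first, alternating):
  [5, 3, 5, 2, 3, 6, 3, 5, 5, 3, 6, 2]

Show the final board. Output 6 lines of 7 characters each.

Answer: .......
.......
...O.X.
...X.O.
..OX.XX
..OO.XO

Derivation:
Move 1: X drops in col 5, lands at row 5
Move 2: O drops in col 3, lands at row 5
Move 3: X drops in col 5, lands at row 4
Move 4: O drops in col 2, lands at row 5
Move 5: X drops in col 3, lands at row 4
Move 6: O drops in col 6, lands at row 5
Move 7: X drops in col 3, lands at row 3
Move 8: O drops in col 5, lands at row 3
Move 9: X drops in col 5, lands at row 2
Move 10: O drops in col 3, lands at row 2
Move 11: X drops in col 6, lands at row 4
Move 12: O drops in col 2, lands at row 4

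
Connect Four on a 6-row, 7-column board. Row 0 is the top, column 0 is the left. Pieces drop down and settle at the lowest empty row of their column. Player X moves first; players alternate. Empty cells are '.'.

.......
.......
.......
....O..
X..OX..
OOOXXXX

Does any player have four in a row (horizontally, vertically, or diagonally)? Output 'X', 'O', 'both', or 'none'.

X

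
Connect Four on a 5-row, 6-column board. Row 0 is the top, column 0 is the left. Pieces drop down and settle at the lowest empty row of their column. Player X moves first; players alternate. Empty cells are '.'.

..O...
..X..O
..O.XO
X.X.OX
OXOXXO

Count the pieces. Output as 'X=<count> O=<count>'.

X=8 O=8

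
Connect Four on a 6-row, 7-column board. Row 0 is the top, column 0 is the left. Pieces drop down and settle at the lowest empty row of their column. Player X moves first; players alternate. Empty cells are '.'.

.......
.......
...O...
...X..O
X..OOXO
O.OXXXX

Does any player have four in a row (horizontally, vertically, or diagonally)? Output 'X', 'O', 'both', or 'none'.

X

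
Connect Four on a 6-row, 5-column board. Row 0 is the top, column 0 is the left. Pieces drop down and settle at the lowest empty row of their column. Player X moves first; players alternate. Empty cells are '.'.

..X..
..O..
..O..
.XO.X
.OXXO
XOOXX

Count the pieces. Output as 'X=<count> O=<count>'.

X=8 O=7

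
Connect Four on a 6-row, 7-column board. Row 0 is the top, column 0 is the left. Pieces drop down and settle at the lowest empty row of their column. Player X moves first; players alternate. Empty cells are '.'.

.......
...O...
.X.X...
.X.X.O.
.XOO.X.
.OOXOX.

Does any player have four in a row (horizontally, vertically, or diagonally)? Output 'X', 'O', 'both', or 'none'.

none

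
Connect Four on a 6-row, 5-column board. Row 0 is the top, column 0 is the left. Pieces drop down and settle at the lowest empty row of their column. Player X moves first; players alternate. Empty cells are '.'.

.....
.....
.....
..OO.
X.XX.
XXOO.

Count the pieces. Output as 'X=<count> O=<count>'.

X=5 O=4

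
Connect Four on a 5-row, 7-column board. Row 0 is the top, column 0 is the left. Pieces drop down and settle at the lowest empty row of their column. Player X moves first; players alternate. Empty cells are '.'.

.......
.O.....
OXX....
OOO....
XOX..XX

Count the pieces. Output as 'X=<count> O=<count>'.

X=6 O=6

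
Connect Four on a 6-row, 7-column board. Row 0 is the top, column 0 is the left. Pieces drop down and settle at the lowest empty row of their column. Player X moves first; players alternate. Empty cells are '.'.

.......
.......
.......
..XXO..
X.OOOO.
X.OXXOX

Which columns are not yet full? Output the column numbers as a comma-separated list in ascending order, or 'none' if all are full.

Answer: 0,1,2,3,4,5,6

Derivation:
col 0: top cell = '.' → open
col 1: top cell = '.' → open
col 2: top cell = '.' → open
col 3: top cell = '.' → open
col 4: top cell = '.' → open
col 5: top cell = '.' → open
col 6: top cell = '.' → open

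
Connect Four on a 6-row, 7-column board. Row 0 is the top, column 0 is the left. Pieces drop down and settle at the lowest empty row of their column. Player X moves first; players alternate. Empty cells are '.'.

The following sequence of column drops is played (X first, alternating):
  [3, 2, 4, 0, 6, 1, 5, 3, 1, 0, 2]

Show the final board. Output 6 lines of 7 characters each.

Move 1: X drops in col 3, lands at row 5
Move 2: O drops in col 2, lands at row 5
Move 3: X drops in col 4, lands at row 5
Move 4: O drops in col 0, lands at row 5
Move 5: X drops in col 6, lands at row 5
Move 6: O drops in col 1, lands at row 5
Move 7: X drops in col 5, lands at row 5
Move 8: O drops in col 3, lands at row 4
Move 9: X drops in col 1, lands at row 4
Move 10: O drops in col 0, lands at row 4
Move 11: X drops in col 2, lands at row 4

Answer: .......
.......
.......
.......
OXXO...
OOOXXXX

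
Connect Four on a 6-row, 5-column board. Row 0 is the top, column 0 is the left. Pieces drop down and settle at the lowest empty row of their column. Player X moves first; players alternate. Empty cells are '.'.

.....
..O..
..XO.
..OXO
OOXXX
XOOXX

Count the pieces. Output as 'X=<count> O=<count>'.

X=8 O=8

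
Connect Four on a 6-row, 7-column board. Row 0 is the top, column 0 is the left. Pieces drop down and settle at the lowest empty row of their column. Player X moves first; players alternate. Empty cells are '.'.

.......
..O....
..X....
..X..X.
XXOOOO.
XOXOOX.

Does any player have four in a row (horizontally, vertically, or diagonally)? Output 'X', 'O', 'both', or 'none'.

O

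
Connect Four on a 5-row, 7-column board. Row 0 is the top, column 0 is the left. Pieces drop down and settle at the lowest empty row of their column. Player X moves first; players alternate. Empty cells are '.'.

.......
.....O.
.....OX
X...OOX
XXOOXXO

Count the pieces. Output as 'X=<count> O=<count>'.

X=7 O=7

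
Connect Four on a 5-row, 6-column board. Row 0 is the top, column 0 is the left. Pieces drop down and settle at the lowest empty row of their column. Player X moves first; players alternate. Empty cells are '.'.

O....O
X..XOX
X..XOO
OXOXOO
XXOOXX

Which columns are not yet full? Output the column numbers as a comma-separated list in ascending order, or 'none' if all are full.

Answer: 1,2,3,4

Derivation:
col 0: top cell = 'O' → FULL
col 1: top cell = '.' → open
col 2: top cell = '.' → open
col 3: top cell = '.' → open
col 4: top cell = '.' → open
col 5: top cell = 'O' → FULL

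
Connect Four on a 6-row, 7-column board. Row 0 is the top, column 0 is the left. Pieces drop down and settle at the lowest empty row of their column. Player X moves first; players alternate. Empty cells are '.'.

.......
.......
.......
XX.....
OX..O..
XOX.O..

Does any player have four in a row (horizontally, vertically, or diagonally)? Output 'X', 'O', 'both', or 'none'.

none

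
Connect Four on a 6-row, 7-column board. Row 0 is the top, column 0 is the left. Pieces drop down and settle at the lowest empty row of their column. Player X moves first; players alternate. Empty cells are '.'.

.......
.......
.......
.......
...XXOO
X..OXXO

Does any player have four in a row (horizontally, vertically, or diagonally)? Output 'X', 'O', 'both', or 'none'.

none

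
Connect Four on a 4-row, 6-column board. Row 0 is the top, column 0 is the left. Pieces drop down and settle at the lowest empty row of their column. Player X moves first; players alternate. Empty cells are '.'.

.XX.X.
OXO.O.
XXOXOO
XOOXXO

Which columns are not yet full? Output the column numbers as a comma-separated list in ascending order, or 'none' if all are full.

Answer: 0,3,5

Derivation:
col 0: top cell = '.' → open
col 1: top cell = 'X' → FULL
col 2: top cell = 'X' → FULL
col 3: top cell = '.' → open
col 4: top cell = 'X' → FULL
col 5: top cell = '.' → open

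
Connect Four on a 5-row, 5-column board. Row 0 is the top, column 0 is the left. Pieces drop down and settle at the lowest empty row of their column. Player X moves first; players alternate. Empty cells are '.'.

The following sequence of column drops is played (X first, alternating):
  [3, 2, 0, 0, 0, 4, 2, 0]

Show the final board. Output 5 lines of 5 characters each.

Answer: .....
O....
X....
O.X..
X.OXO

Derivation:
Move 1: X drops in col 3, lands at row 4
Move 2: O drops in col 2, lands at row 4
Move 3: X drops in col 0, lands at row 4
Move 4: O drops in col 0, lands at row 3
Move 5: X drops in col 0, lands at row 2
Move 6: O drops in col 4, lands at row 4
Move 7: X drops in col 2, lands at row 3
Move 8: O drops in col 0, lands at row 1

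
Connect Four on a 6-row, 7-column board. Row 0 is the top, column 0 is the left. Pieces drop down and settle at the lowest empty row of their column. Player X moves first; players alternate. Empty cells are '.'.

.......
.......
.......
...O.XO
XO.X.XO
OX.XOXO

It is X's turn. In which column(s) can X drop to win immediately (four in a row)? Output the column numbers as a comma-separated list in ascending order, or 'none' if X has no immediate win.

col 0: drop X → no win
col 1: drop X → no win
col 2: drop X → no win
col 3: drop X → no win
col 4: drop X → no win
col 5: drop X → WIN!
col 6: drop X → no win

Answer: 5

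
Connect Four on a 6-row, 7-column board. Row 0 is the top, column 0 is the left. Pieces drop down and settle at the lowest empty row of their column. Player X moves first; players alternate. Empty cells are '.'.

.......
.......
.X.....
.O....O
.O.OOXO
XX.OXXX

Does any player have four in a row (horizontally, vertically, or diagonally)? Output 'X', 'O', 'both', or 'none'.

none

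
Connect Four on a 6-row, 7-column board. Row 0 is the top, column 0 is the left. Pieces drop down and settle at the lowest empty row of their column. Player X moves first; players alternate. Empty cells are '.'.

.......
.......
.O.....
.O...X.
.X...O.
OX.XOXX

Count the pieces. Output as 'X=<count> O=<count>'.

X=6 O=5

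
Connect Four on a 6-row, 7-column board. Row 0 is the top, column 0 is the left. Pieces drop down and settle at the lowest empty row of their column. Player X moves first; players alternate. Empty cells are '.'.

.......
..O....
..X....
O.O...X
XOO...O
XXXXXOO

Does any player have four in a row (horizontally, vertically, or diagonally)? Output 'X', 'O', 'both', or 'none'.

X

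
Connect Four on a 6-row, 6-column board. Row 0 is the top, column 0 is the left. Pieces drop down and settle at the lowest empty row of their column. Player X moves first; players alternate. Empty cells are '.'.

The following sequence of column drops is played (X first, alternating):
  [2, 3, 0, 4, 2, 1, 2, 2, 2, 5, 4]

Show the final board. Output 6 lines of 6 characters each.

Answer: ......
..X...
..O...
..X...
..X.X.
XOXOOO

Derivation:
Move 1: X drops in col 2, lands at row 5
Move 2: O drops in col 3, lands at row 5
Move 3: X drops in col 0, lands at row 5
Move 4: O drops in col 4, lands at row 5
Move 5: X drops in col 2, lands at row 4
Move 6: O drops in col 1, lands at row 5
Move 7: X drops in col 2, lands at row 3
Move 8: O drops in col 2, lands at row 2
Move 9: X drops in col 2, lands at row 1
Move 10: O drops in col 5, lands at row 5
Move 11: X drops in col 4, lands at row 4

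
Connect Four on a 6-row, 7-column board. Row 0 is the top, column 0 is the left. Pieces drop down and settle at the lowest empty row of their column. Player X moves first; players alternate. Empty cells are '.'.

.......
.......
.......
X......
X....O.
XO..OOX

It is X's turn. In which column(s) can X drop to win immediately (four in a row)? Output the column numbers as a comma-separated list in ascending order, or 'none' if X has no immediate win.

col 0: drop X → WIN!
col 1: drop X → no win
col 2: drop X → no win
col 3: drop X → no win
col 4: drop X → no win
col 5: drop X → no win
col 6: drop X → no win

Answer: 0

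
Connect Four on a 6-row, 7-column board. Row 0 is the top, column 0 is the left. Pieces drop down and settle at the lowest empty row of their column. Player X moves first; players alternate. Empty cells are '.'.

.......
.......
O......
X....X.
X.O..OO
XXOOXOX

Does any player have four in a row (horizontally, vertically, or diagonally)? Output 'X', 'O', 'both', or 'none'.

none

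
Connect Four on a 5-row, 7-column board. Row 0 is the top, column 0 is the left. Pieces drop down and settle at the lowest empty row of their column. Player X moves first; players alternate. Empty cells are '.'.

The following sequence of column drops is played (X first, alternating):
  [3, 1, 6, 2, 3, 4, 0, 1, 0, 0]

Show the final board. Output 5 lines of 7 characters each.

Move 1: X drops in col 3, lands at row 4
Move 2: O drops in col 1, lands at row 4
Move 3: X drops in col 6, lands at row 4
Move 4: O drops in col 2, lands at row 4
Move 5: X drops in col 3, lands at row 3
Move 6: O drops in col 4, lands at row 4
Move 7: X drops in col 0, lands at row 4
Move 8: O drops in col 1, lands at row 3
Move 9: X drops in col 0, lands at row 3
Move 10: O drops in col 0, lands at row 2

Answer: .......
.......
O......
XO.X...
XOOXO.X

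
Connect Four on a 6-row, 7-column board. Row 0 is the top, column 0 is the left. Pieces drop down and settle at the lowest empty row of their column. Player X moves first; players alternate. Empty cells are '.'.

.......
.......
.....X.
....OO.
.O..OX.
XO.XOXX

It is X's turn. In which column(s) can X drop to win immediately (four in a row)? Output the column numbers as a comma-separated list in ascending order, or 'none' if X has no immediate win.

Answer: none

Derivation:
col 0: drop X → no win
col 1: drop X → no win
col 2: drop X → no win
col 3: drop X → no win
col 4: drop X → no win
col 5: drop X → no win
col 6: drop X → no win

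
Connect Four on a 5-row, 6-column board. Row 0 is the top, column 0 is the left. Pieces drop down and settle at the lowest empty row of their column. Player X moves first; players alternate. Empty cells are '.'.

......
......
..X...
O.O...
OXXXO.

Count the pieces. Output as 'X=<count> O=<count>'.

X=4 O=4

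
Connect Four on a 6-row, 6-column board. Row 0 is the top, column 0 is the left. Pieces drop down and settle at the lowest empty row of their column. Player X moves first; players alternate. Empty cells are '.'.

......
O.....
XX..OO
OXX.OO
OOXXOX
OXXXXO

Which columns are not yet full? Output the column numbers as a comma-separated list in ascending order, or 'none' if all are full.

Answer: 0,1,2,3,4,5

Derivation:
col 0: top cell = '.' → open
col 1: top cell = '.' → open
col 2: top cell = '.' → open
col 3: top cell = '.' → open
col 4: top cell = '.' → open
col 5: top cell = '.' → open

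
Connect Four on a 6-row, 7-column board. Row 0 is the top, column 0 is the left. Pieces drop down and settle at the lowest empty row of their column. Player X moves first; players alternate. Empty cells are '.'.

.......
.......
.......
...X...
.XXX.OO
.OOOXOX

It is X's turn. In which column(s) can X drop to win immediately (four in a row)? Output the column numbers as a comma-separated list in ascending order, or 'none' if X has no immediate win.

col 0: drop X → no win
col 1: drop X → no win
col 2: drop X → no win
col 3: drop X → no win
col 4: drop X → WIN!
col 5: drop X → no win
col 6: drop X → no win

Answer: 4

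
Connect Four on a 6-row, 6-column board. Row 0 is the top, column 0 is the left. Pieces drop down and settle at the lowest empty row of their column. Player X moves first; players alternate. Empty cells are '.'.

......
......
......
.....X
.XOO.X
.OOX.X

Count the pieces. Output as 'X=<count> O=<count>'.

X=5 O=4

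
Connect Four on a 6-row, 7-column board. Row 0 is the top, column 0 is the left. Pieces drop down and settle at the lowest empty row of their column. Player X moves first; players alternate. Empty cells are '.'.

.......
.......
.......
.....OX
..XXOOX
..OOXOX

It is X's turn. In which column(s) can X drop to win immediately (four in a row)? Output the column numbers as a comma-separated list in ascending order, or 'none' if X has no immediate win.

Answer: 6

Derivation:
col 0: drop X → no win
col 1: drop X → no win
col 2: drop X → no win
col 3: drop X → no win
col 4: drop X → no win
col 5: drop X → no win
col 6: drop X → WIN!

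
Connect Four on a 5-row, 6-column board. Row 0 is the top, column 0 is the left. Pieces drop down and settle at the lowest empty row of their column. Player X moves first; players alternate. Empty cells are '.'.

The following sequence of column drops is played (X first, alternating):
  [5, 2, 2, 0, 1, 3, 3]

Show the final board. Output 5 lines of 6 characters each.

Move 1: X drops in col 5, lands at row 4
Move 2: O drops in col 2, lands at row 4
Move 3: X drops in col 2, lands at row 3
Move 4: O drops in col 0, lands at row 4
Move 5: X drops in col 1, lands at row 4
Move 6: O drops in col 3, lands at row 4
Move 7: X drops in col 3, lands at row 3

Answer: ......
......
......
..XX..
OXOO.X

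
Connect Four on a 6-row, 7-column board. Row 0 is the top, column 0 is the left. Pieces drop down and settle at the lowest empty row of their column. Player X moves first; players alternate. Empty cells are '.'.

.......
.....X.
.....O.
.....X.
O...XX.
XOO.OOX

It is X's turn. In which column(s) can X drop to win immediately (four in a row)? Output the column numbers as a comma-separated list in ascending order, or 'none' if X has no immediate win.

col 0: drop X → no win
col 1: drop X → no win
col 2: drop X → no win
col 3: drop X → no win
col 4: drop X → no win
col 5: drop X → no win
col 6: drop X → no win

Answer: none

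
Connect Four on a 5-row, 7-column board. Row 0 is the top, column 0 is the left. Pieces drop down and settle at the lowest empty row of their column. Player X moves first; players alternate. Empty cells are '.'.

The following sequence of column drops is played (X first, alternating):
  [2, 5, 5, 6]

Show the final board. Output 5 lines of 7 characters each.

Answer: .......
.......
.......
.....X.
..X..OO

Derivation:
Move 1: X drops in col 2, lands at row 4
Move 2: O drops in col 5, lands at row 4
Move 3: X drops in col 5, lands at row 3
Move 4: O drops in col 6, lands at row 4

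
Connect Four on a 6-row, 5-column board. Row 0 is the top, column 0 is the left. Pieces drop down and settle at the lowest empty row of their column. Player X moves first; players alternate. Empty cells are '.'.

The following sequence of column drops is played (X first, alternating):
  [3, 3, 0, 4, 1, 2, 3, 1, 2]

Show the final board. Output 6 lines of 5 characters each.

Move 1: X drops in col 3, lands at row 5
Move 2: O drops in col 3, lands at row 4
Move 3: X drops in col 0, lands at row 5
Move 4: O drops in col 4, lands at row 5
Move 5: X drops in col 1, lands at row 5
Move 6: O drops in col 2, lands at row 5
Move 7: X drops in col 3, lands at row 3
Move 8: O drops in col 1, lands at row 4
Move 9: X drops in col 2, lands at row 4

Answer: .....
.....
.....
...X.
.OXO.
XXOXO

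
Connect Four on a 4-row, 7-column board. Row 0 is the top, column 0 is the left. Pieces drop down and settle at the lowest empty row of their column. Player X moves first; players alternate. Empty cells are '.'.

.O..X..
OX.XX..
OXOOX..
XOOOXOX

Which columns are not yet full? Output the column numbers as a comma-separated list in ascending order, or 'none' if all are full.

Answer: 0,2,3,5,6

Derivation:
col 0: top cell = '.' → open
col 1: top cell = 'O' → FULL
col 2: top cell = '.' → open
col 3: top cell = '.' → open
col 4: top cell = 'X' → FULL
col 5: top cell = '.' → open
col 6: top cell = '.' → open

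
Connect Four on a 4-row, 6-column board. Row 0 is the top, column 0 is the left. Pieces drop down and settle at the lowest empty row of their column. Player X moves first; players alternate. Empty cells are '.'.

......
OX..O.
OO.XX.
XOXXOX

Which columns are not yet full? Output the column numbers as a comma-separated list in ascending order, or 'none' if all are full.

Answer: 0,1,2,3,4,5

Derivation:
col 0: top cell = '.' → open
col 1: top cell = '.' → open
col 2: top cell = '.' → open
col 3: top cell = '.' → open
col 4: top cell = '.' → open
col 5: top cell = '.' → open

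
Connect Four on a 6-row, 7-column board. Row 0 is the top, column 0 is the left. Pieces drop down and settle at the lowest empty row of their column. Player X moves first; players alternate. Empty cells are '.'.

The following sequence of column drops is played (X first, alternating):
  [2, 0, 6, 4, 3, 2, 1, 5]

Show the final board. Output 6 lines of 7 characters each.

Move 1: X drops in col 2, lands at row 5
Move 2: O drops in col 0, lands at row 5
Move 3: X drops in col 6, lands at row 5
Move 4: O drops in col 4, lands at row 5
Move 5: X drops in col 3, lands at row 5
Move 6: O drops in col 2, lands at row 4
Move 7: X drops in col 1, lands at row 5
Move 8: O drops in col 5, lands at row 5

Answer: .......
.......
.......
.......
..O....
OXXXOOX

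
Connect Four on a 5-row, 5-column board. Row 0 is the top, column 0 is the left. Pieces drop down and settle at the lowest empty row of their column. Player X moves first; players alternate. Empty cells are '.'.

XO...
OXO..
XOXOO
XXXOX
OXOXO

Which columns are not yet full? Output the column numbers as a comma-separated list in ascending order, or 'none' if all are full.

col 0: top cell = 'X' → FULL
col 1: top cell = 'O' → FULL
col 2: top cell = '.' → open
col 3: top cell = '.' → open
col 4: top cell = '.' → open

Answer: 2,3,4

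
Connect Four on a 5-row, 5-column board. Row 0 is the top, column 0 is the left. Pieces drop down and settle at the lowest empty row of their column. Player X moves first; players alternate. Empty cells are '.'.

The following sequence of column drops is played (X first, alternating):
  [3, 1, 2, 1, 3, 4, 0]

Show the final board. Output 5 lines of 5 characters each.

Move 1: X drops in col 3, lands at row 4
Move 2: O drops in col 1, lands at row 4
Move 3: X drops in col 2, lands at row 4
Move 4: O drops in col 1, lands at row 3
Move 5: X drops in col 3, lands at row 3
Move 6: O drops in col 4, lands at row 4
Move 7: X drops in col 0, lands at row 4

Answer: .....
.....
.....
.O.X.
XOXXO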